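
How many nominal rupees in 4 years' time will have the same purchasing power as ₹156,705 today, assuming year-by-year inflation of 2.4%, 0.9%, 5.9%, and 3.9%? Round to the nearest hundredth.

₹178,149.86

Cumulative price-level factor: 1.024 × 1.009 × 1.059 × 1.039 ≈ 1.1368485980.
The nominal amount required is ₹156,705 scaled up by that factor.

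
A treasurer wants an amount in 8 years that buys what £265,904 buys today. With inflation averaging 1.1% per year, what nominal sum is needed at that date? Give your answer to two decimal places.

£290,224.53

Cumulative price-level factor: (1+1.1%)^8 ≈ 1.0914635699.
The nominal amount required is £265,904 scaled up by that factor.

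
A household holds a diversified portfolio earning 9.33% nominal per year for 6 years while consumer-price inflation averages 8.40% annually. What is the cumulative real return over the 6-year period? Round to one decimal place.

The annual real rate is (1+9.33%)/(1+8.40%) − 1 = 0.8579%.
Compounded over 6 years: (1 + 0.008579)^6 − 1 ≈ 0.05259.

5.3%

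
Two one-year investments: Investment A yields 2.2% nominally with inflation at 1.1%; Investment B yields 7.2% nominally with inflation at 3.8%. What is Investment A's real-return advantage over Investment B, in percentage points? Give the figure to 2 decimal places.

-2.19

Investment A real return: 1.022/1.011 − 1 = 1.088%.
Investment B real return: 1.072/1.038 − 1 = 3.276%.
Difference: 1.088 − 3.276 = -2.188 pp.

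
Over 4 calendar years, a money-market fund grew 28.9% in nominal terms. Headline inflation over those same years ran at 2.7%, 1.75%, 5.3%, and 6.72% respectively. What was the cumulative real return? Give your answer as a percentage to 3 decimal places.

9.768%

Cumulative inflation factor: 1.027 × 1.0175 × 1.053 × 1.0672 ≈ 1.17430.
Nominal growth factor: 1.28900. Real growth factor = 1.28900 / 1.17430 ≈ 1.09768.
Total real return ≈ 9.7675%.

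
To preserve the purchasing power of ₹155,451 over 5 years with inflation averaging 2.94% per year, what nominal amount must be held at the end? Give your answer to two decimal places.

₹179,686.04

Cumulative price-level factor: (1+2.94%)^5 ≈ 1.1559014794.
Multiplying ₹155,451 by the price-level factor gives the future nominal sum.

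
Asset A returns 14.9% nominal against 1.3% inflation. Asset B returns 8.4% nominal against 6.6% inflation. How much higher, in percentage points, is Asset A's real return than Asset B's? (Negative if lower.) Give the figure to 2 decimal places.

11.74

Asset A real return: 1.149/1.013 − 1 = 13.425%.
Asset B real return: 1.084/1.066 − 1 = 1.689%.
Difference: 13.425 − 1.689 = 11.736 pp.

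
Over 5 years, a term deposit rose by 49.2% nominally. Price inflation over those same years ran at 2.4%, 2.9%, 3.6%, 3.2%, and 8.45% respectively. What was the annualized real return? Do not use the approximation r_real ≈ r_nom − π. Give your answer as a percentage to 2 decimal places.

Cumulative inflation factor: 1.024 × 1.029 × 1.036 × 1.032 × 1.0845 ≈ 1.22176.
Nominal growth factor: 1.49200. Real growth factor = 1.49200 / 1.22176 ≈ 1.22119.
Annualized: 1.22119^(1/5) − 1 ≈ 0.04078.

4.08%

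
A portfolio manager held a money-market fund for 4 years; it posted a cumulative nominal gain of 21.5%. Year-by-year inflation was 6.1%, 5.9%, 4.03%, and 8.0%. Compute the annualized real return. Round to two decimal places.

Cumulative inflation factor: 1.061 × 1.059 × 1.0403 × 1.080 ≈ 1.26239.
Nominal growth factor: 1.21500. Real growth factor = 1.21500 / 1.26239 ≈ 0.96246.
Annualized: 0.96246^(1/4) − 1 ≈ -0.00952.

-0.95%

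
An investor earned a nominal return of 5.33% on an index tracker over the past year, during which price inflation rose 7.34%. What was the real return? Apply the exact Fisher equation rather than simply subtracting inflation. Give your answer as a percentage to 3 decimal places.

-1.873%

Real return via the Fisher equation: (1 + 5.33%)/(1 + 7.34%) − 1 = 1.0533/1.0734 − 1 ≈ -0.01873.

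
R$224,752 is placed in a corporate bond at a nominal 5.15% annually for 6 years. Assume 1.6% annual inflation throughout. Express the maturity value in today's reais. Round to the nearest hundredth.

Nominal value at maturity: R$224,752 × (1 + 5.15%)^6 ≈ R$303,780.03.
Price-level factor over 6 years: (1 + 1.6%)^6 ≈ 1.0999229093.
The maturity value deflated by that factor is the answer in today's purchasing power.

R$276,183.02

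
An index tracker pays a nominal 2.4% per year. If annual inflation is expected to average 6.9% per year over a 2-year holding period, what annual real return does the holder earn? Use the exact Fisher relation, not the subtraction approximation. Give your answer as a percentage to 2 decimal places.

-4.21%

With constant rates the annual real return is the same each year: (1+2.4%)/(1+6.9%) − 1 = -0.04210.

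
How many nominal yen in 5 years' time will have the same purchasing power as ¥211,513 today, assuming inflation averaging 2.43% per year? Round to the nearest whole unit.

Cumulative price-level factor: (1+2.43%)^5 ≈ 1.1275501409.
Multiplying ¥211,513 by the price-level factor gives the future nominal sum.

¥238,492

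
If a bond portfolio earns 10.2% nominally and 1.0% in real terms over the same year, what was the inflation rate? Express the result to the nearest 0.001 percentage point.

9.109%

From (1+r_nom) = (1+r_real)(1+π), we get 1+π = (1 + 10.2%)/(1 + 1.0%) = 1.102/1.010 ≈ 1.09109.
So π ≈ 9.1089%.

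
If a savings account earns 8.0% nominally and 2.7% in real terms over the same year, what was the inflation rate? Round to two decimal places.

From (1+r_nom) = (1+r_real)(1+π), we get 1+π = (1 + 8.0%)/(1 + 2.7%) = 1.080/1.027 ≈ 1.05161.
So π ≈ 5.1607%.

5.16%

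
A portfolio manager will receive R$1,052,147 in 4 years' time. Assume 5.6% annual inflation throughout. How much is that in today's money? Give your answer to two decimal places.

R$846,098.16

Price-level factor over 4 years: (1 + 5.6%)^4 ≈ 1.2435282985.
Purchasing power today: R$1,052,147 divided by that factor.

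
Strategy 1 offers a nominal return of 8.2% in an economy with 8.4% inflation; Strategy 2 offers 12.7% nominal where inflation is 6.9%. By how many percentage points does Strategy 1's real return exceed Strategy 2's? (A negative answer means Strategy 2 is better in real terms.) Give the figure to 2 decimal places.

Strategy 1 real return: 1.082/1.084 − 1 = -0.185%.
Strategy 2 real return: 1.127/1.069 − 1 = 5.426%.
Difference: -0.185 − 5.426 = -5.611 pp.

-5.61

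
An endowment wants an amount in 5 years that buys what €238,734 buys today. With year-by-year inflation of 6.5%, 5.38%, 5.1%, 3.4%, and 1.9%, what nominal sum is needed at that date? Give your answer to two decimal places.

€296,701.35

Cumulative price-level factor: 1.065 × 1.0538 × 1.051 × 1.034 × 1.019 ≈ 1.2428114358.
The nominal amount required is €238,734 scaled up by that factor.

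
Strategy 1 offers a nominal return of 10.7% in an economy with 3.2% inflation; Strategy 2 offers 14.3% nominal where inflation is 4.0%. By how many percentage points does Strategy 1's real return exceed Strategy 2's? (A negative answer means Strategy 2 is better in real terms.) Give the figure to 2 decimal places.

-2.64

Strategy 1 real return: 1.107/1.032 − 1 = 7.267%.
Strategy 2 real return: 1.143/1.040 − 1 = 9.904%.
Difference: 7.267 − 9.904 = -2.637 pp.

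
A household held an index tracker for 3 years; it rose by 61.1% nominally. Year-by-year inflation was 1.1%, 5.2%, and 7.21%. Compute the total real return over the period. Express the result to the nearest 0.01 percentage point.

41.28%

Cumulative inflation factor: 1.011 × 1.052 × 1.0721 ≈ 1.14026.
Nominal growth factor: 1.61100. Real growth factor = 1.61100 / 1.14026 ≈ 1.41284.
Total real return ≈ 41.2841%.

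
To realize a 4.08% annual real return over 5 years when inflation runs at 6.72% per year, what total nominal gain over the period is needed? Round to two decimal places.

Required annual nominal rate: (1+4.08%)(1+6.72%) − 1 = 11.074176%.
Cumulative over 5 years: (1 + 0.11074176)^5 − 1 ≈ 0.69070.

69.07%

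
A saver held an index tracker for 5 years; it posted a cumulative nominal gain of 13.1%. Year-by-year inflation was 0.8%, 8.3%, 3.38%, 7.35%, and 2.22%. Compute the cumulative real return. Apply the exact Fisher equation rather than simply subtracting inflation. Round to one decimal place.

-8.7%

Cumulative inflation factor: 1.008 × 1.083 × 1.0338 × 1.0735 × 1.0222 ≈ 1.23841.
Nominal growth factor: 1.13100. Real growth factor = 1.13100 / 1.23841 ≈ 0.91327.
Total real return ≈ -8.6730%.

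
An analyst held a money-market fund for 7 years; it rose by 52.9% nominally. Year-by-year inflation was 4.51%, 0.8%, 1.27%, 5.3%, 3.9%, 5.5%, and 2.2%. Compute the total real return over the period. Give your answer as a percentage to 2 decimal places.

21.50%

Cumulative inflation factor: 1.0451 × 1.008 × 1.0127 × 1.053 × 1.039 × 1.055 × 1.022 ≈ 1.25848.
Nominal growth factor: 1.52900. Real growth factor = 1.52900 / 1.25848 ≈ 1.21496.
Total real return ≈ 21.4957%.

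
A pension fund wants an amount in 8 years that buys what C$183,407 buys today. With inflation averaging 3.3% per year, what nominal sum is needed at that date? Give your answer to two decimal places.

C$237,803.63

Cumulative price-level factor: (1+3.3%)^8 ≈ 1.2965897146.
The nominal amount required is C$183,407 scaled up by that factor.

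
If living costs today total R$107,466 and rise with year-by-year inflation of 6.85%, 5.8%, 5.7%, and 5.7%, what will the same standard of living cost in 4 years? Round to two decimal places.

R$135,731.69

Cumulative price-level factor: 1.0685 × 1.058 × 1.057 × 1.057 ≈ 1.2630198288.
The nominal amount required is R$107,466 scaled up by that factor.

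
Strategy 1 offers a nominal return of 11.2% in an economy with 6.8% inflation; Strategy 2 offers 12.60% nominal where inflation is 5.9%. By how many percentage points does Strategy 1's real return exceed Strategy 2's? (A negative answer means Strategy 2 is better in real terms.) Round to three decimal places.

-2.207

Strategy 1 real return: 1.112/1.068 − 1 = 4.1199%.
Strategy 2 real return: 1.1260/1.059 − 1 = 6.3267%.
Difference: 4.1199 − 6.3267 = -2.2068 pp.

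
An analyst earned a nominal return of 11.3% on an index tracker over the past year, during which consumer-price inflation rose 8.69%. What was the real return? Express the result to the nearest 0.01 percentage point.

Real return via the Fisher equation: (1 + 11.3%)/(1 + 8.69%) − 1 = 1.113/1.0869 − 1 ≈ 0.02401.

2.40%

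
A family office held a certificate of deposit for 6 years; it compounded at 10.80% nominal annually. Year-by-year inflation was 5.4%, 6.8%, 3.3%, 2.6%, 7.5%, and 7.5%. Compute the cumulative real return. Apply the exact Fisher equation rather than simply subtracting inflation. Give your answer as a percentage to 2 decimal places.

34.20%

Cumulative inflation factor: 1.054 × 1.068 × 1.033 × 1.026 × 1.075 × 1.075 ≈ 1.37872.
Nominal growth factor: 1.85028. Real growth factor = 1.85028 / 1.37872 ≈ 1.34203.
Total real return ≈ 34.2030%.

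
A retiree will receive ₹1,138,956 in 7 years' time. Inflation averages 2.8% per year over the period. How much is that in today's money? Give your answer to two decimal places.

₹938,761.23

Price-level factor over 7 years: (1 + 2.8%)^7 ≈ 1.2132541978.
Purchasing power today: ₹1,138,956 divided by that factor.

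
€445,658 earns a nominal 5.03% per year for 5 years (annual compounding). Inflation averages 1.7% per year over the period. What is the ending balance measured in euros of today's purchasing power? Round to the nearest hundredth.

€523,556.76

Nominal value at maturity: €445,658 × (1 + 5.03%)^5 ≈ €569,598.10.
Price-level factor over 5 years: (1 + 1.7%)^5 ≈ 1.0879395490.
Dividing the nominal maturity value by the price-level factor gives the value in today's money.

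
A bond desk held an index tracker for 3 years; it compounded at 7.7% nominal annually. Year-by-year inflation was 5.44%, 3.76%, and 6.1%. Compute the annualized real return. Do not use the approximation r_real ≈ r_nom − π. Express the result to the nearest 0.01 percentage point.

Cumulative inflation factor: 1.0544 × 1.0376 × 1.061 ≈ 1.16078.
Nominal growth factor: 1.24924. Real growth factor = 1.24924 / 1.16078 ≈ 1.07621.
Annualized: 1.07621^(1/3) − 1 ≈ 0.02478.

2.48%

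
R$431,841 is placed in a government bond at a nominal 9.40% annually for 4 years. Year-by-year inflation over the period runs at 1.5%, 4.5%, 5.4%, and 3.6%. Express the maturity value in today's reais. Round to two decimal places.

Nominal value at maturity: R$431,841 × (1 + 9.40%)^4 ≈ R$618,576.14.
Price-level factor over 4 years: 1.015 × 1.045 × 1.054 × 1.036 = 1.1581977022.
Dividing the nominal maturity value by the price-level factor gives the value in today's money.

R$534,085.10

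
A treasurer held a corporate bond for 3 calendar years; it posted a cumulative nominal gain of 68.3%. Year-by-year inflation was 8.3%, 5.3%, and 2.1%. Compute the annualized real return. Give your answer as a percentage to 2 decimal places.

13.07%

Cumulative inflation factor: 1.083 × 1.053 × 1.021 ≈ 1.16435.
Nominal growth factor: 1.68300. Real growth factor = 1.68300 / 1.16435 ≈ 1.44544.
Annualized: 1.44544^(1/3) − 1 ≈ 0.13066.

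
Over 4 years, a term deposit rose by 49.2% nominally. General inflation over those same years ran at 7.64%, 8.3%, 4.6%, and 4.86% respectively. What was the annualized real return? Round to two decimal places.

3.93%

Cumulative inflation factor: 1.0764 × 1.083 × 1.046 × 1.0486 ≈ 1.27863.
Nominal growth factor: 1.49200. Real growth factor = 1.49200 / 1.27863 ≈ 1.16688.
Annualized: 1.16688^(1/4) − 1 ≈ 0.03934.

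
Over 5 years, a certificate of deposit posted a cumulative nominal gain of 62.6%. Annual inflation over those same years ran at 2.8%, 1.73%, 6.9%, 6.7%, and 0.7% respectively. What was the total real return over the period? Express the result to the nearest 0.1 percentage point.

Cumulative inflation factor: 1.028 × 1.0173 × 1.069 × 1.067 × 1.007 ≈ 1.20120.
Nominal growth factor: 1.62600. Real growth factor = 1.62600 / 1.20120 ≈ 1.35365.
Total real return ≈ 35.3651%.

35.4%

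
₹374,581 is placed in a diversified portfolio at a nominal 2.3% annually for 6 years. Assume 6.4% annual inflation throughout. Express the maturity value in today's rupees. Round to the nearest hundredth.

Nominal value at maturity: ₹374,581 × (1 + 2.3%)^6 ≈ ₹429,338.22.
Price-level factor over 6 years: (1 + 6.4%)^6 ≈ 1.4509410494.
Dividing the nominal maturity value by the price-level factor gives the value in today's money.

₹295,903.28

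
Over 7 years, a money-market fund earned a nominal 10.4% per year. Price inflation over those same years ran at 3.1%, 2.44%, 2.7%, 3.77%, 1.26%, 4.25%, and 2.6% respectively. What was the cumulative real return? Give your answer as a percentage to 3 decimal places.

Cumulative inflation factor: 1.031 × 1.0244 × 1.027 × 1.0377 × 1.0126 × 1.0425 × 1.026 ≈ 1.21908.
Nominal growth factor: 1.99887. Real growth factor = 1.99887 / 1.21908 ≈ 1.63965.
Total real return ≈ 63.9652%.

63.965%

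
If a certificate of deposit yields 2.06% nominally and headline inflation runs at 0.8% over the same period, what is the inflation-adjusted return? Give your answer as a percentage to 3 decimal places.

Real return via the Fisher equation: (1 + 2.06%)/(1 + 0.8%) − 1 = 1.0206/1.008 − 1 ≈ 0.01250.

1.250%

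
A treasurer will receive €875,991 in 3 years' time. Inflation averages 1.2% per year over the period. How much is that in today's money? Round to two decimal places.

Price-level factor over 3 years: (1 + 1.2%)^3 = 1.036433728.
Purchasing power today: €875,991 divided by that factor.

€845,197.31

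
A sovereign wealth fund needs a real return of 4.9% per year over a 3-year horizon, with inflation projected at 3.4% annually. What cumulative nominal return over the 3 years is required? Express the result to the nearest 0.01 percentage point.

27.61%

Required annual nominal rate: (1+4.9%)(1+3.4%) − 1 = 8.4666%.
Cumulative over 3 years: (1 + 0.084666)^3 − 1 ≈ 0.27611.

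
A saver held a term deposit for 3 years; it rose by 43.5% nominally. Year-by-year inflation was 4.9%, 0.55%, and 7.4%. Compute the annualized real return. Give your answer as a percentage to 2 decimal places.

8.20%

Cumulative inflation factor: 1.049 × 1.0055 × 1.074 ≈ 1.13282.
Nominal growth factor: 1.43500. Real growth factor = 1.43500 / 1.13282 ≈ 1.26675.
Annualized: 1.26675^(1/3) − 1 ≈ 0.08201.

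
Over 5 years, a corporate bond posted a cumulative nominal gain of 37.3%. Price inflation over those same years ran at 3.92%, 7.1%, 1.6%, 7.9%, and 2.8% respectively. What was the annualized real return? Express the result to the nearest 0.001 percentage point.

1.825%

Cumulative inflation factor: 1.0392 × 1.071 × 1.016 × 1.079 × 1.028 ≈ 1.25429.
Nominal growth factor: 1.37300. Real growth factor = 1.37300 / 1.25429 ≈ 1.09465.
Annualized: 1.09465^(1/5) − 1 ≈ 0.01825.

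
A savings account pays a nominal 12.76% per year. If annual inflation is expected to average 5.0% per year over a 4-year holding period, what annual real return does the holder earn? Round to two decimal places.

With constant rates the annual real return is the same each year: (1+12.76%)/(1+5.0%) − 1 = 0.07390.

7.39%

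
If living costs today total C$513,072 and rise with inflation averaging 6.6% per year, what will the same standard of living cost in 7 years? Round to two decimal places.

Cumulative price-level factor: (1+6.6%)^7 ≈ 1.5642293588.
The nominal amount required is C$513,072 scaled up by that factor.

C$802,562.29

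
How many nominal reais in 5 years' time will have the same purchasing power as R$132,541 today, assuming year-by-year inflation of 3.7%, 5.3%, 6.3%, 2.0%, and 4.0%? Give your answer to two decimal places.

Cumulative price-level factor: 1.037 × 1.053 × 1.063 × 1.020 × 1.040 ≈ 1.2313284192.
Multiplying R$132,541 by the price-level factor gives the future nominal sum.

R$163,201.50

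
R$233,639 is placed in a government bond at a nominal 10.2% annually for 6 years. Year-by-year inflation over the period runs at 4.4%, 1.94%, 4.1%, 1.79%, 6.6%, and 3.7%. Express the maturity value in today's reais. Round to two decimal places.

Nominal value at maturity: R$233,639 × (1 + 10.2%)^6 ≈ R$418,441.65.
Price-level factor over 6 years: 1.044 × 1.0194 × 1.041 × 1.0179 × 1.066 × 1.037 ≈ 1.2466281599.
Dividing the nominal maturity value by the price-level factor gives the value in today's money.

R$335,658.75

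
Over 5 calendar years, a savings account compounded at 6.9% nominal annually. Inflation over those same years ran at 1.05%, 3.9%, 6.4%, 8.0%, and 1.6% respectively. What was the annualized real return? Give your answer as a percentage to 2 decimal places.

Cumulative inflation factor: 1.0105 × 1.039 × 1.064 × 1.080 × 1.016 ≈ 1.22578.
Nominal growth factor: 1.39601. Real growth factor = 1.39601 / 1.22578 ≈ 1.13888.
Annualized: 1.13888^(1/5) − 1 ≈ 0.02635.

2.64%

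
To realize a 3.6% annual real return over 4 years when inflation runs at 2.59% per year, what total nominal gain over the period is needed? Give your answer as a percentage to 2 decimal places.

27.60%

Required annual nominal rate: (1+3.6%)(1+2.59%) − 1 = 6.28324%.
Cumulative over 4 years: (1 + 0.0628324)^4 − 1 ≈ 0.27602.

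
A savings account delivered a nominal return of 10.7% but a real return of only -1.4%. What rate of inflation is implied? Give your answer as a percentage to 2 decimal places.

From (1+r_nom) = (1+r_real)(1+π), we get 1+π = (1 + 10.7%)/(1 − 1.4%) = 1.107/0.986 ≈ 1.12272.
So π ≈ 12.2718%.

12.27%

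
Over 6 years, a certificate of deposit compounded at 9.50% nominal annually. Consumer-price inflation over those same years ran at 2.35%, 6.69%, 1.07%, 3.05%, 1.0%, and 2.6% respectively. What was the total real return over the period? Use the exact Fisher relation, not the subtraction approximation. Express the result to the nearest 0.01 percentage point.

Cumulative inflation factor: 1.0235 × 1.0669 × 1.0107 × 1.0305 × 1.010 × 1.026 ≈ 1.17856.
Nominal growth factor: 1.72379. Real growth factor = 1.72379 / 1.17856 ≈ 1.46263.
Total real return ≈ 46.2629%.

46.26%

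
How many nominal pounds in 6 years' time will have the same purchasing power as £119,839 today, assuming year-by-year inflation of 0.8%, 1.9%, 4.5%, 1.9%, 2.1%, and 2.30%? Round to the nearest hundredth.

£136,906.71

Cumulative price-level factor: 1.008 × 1.019 × 1.045 × 1.019 × 1.021 × 1.0230 ≈ 1.1424220224.
The nominal amount required is £119,839 scaled up by that factor.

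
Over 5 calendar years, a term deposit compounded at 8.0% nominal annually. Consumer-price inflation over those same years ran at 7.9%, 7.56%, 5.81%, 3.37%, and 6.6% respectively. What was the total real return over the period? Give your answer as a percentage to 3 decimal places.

Cumulative inflation factor: 1.079 × 1.0756 × 1.0581 × 1.0337 × 1.066 ≈ 1.35316.
Nominal growth factor: 1.46933. Real growth factor = 1.46933 / 1.35316 ≈ 1.08585.
Total real return ≈ 8.5846%.

8.585%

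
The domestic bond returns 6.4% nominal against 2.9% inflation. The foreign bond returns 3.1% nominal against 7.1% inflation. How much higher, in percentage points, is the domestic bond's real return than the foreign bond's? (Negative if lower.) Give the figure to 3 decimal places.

7.136

The domestic bond real return: 1.064/1.029 − 1 = 3.4014%.
The foreign bond real return: 1.031/1.071 − 1 = -3.7348%.
Difference: 3.4014 − (-3.7348) = 7.1362 pp.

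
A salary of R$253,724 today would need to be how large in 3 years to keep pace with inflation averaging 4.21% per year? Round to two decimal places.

Cumulative price-level factor: (1+4.21%)^3 ≈ 1.1316918485.
Multiplying R$253,724 by the price-level factor gives the future nominal sum.

R$287,137.38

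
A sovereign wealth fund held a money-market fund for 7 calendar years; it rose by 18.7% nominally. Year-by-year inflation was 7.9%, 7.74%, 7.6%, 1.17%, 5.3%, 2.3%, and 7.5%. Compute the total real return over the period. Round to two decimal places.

-19.00%

Cumulative inflation factor: 1.079 × 1.0774 × 1.076 × 1.0117 × 1.053 × 1.023 × 1.075 ≈ 1.46546.
Nominal growth factor: 1.18700. Real growth factor = 1.18700 / 1.46546 ≈ 0.80998.
Total real return ≈ -19.0017%.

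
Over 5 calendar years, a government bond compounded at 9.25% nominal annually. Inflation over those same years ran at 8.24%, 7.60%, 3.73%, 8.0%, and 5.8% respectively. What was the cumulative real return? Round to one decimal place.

12.7%

Cumulative inflation factor: 1.0824 × 1.0760 × 1.0373 × 1.080 × 1.058 ≈ 1.38043.
Nominal growth factor: 1.55635. Real growth factor = 1.55635 / 1.38043 ≈ 1.12744.
Total real return ≈ 12.7440%.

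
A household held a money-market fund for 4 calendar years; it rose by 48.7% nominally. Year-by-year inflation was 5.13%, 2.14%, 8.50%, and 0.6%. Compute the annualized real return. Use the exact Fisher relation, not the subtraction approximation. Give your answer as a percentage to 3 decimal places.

Cumulative inflation factor: 1.0513 × 1.0214 × 1.0850 × 1.006 ≈ 1.17206.
Nominal growth factor: 1.48700. Real growth factor = 1.48700 / 1.17206 ≈ 1.26871.
Annualized: 1.26871^(1/4) − 1 ≈ 0.06130.

6.130%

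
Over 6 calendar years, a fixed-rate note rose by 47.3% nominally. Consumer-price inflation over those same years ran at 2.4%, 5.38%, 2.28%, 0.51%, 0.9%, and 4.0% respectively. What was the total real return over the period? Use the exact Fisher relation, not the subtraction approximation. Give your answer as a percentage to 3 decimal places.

Cumulative inflation factor: 1.024 × 1.0538 × 1.0228 × 1.0051 × 1.009 × 1.040 ≈ 1.16408.
Nominal growth factor: 1.47300. Real growth factor = 1.47300 / 1.16408 ≈ 1.26538.
Total real return ≈ 26.5377%.

26.538%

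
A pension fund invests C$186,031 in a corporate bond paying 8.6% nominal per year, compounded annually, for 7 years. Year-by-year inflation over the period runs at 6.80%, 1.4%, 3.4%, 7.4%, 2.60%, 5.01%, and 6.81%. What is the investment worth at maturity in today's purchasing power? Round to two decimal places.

C$239,480.49

Nominal value at maturity: C$186,031 × (1 + 8.6%)^7 ≈ C$331,431.74.
Price-level factor over 7 years: 1.0680 × 1.014 × 1.034 × 1.074 × 1.0260 × 1.0501 × 1.0681 ≈ 1.3839613513.
The maturity value deflated by that factor is the answer in today's purchasing power.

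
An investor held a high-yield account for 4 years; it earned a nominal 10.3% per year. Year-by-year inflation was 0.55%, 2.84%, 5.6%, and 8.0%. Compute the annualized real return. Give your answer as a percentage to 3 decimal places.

Cumulative inflation factor: 1.0055 × 1.0284 × 1.056 × 1.080 ≈ 1.17932.
Nominal growth factor: 1.48014. Real growth factor = 1.48014 / 1.17932 ≈ 1.25508.
Annualized: 1.25508^(1/4) − 1 ≈ 0.05844.

5.844%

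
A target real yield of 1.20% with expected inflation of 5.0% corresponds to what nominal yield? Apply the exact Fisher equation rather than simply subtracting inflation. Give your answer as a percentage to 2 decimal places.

6.26%

By the Fisher equation, 1 + r_nom = (1 + 1.20%)(1 + 5.0%) = 1.0120 × 1.050 = 1.0626.
So r_nom = 6.26%.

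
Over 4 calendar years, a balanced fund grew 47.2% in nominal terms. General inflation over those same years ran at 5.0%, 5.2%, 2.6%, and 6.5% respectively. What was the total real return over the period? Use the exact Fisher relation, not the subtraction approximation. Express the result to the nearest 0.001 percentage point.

Cumulative inflation factor: 1.050 × 1.052 × 1.026 × 1.065 ≈ 1.20699.
Nominal growth factor: 1.47200. Real growth factor = 1.47200 / 1.20699 ≈ 1.21957.
Total real return ≈ 21.9567%.

21.957%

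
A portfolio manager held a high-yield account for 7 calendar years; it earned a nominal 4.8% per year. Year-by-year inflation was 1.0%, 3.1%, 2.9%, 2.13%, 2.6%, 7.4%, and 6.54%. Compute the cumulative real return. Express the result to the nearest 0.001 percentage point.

8.073%

Cumulative inflation factor: 1.010 × 1.031 × 1.029 × 1.0213 × 1.026 × 1.074 × 1.0654 ≈ 1.28473.
Nominal growth factor: 1.38845. Real growth factor = 1.38845 / 1.28473 ≈ 1.08073.
Total real return ≈ 8.0727%.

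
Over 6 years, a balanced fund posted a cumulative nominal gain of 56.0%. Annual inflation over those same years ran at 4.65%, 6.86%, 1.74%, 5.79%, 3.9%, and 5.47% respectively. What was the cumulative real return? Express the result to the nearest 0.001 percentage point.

Cumulative inflation factor: 1.0465 × 1.0686 × 1.0174 × 1.0579 × 1.039 × 1.0547 ≈ 1.31897.
Nominal growth factor: 1.56000. Real growth factor = 1.56000 / 1.31897 ≈ 1.18274.
Total real return ≈ 18.2740%.

18.274%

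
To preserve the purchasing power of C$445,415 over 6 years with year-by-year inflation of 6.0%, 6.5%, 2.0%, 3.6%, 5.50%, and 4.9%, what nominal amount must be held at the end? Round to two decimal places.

Cumulative price-level factor: 1.060 × 1.065 × 1.020 × 1.036 × 1.0550 × 1.049 ≈ 1.3202110032.
The nominal amount required is C$445,415 scaled up by that factor.

C$588,041.78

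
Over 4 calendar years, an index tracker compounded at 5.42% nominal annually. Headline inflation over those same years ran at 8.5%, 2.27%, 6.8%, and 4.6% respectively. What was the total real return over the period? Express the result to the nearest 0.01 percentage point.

-0.37%

Cumulative inflation factor: 1.085 × 1.0227 × 1.068 × 1.046 ≈ 1.23960.
Nominal growth factor: 1.23507. Real growth factor = 1.23507 / 1.23960 ≈ 0.99635.
Total real return ≈ -0.3652%.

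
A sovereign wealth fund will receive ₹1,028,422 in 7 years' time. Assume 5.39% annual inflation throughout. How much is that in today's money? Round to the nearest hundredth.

₹712,156.64

Price-level factor over 7 years: (1 + 5.39%)^7 ≈ 1.4440952237.
Purchasing power today: ₹1,028,422 divided by that factor.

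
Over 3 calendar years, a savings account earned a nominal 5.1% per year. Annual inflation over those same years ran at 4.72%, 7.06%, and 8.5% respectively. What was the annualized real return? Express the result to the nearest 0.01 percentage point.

Cumulative inflation factor: 1.0472 × 1.0706 × 1.085 ≈ 1.21643.
Nominal growth factor: 1.16094. Real growth factor = 1.16094 / 1.21643 ≈ 0.95438.
Annualized: 0.95438^(1/3) − 1 ≈ -0.01544.

-1.54%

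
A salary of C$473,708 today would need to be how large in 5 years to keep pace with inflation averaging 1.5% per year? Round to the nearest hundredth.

Cumulative price-level factor: (1+1.5%)^5 ≈ 1.0772840039.
Multiplying C$473,708 by the price-level factor gives the future nominal sum.

C$510,318.05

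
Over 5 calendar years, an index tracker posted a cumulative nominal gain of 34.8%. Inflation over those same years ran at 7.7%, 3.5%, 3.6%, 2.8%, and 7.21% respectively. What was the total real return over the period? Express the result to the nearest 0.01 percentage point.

5.91%

Cumulative inflation factor: 1.077 × 1.035 × 1.036 × 1.028 × 1.0721 ≈ 1.27275.
Nominal growth factor: 1.34800. Real growth factor = 1.34800 / 1.27275 ≈ 1.05912.
Total real return ≈ 5.9121%.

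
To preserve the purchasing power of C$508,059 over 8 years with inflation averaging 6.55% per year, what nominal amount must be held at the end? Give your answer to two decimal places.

C$843,998.71

Cumulative price-level factor: (1+6.55%)^8 ≈ 1.6612218411.
The nominal amount required is C$508,059 scaled up by that factor.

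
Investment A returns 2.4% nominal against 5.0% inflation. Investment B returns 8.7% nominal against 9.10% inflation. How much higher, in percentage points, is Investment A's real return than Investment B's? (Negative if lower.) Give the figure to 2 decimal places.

Investment A real return: 1.024/1.050 − 1 = -2.476%.
Investment B real return: 1.087/1.0910 − 1 = -0.367%.
Difference: -2.476 − (-0.367) = -2.109 pp.

-2.11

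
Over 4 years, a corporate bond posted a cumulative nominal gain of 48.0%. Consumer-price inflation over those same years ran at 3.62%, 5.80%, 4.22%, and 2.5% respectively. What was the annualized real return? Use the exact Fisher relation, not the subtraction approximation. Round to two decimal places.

6.03%

Cumulative inflation factor: 1.0362 × 1.0580 × 1.0422 × 1.025 ≈ 1.17113.
Nominal growth factor: 1.48000. Real growth factor = 1.48000 / 1.17113 ≈ 1.26374.
Annualized: 1.26374^(1/4) − 1 ≈ 0.06026.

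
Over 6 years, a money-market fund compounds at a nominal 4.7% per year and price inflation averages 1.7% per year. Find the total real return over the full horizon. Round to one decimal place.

The annual real rate is (1+4.7%)/(1+1.7%) − 1 = 2.9499%.
Compounded over 6 years: (1 + 0.029499)^6 − 1 ≈ 0.19057.

19.1%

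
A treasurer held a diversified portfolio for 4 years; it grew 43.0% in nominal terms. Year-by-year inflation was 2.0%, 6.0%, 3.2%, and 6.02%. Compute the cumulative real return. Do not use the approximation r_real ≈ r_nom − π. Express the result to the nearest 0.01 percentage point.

Cumulative inflation factor: 1.020 × 1.060 × 1.032 × 1.0602 ≈ 1.18297.
Nominal growth factor: 1.43000. Real growth factor = 1.43000 / 1.18297 ≈ 1.20882.
Total real return ≈ 20.8822%.

20.88%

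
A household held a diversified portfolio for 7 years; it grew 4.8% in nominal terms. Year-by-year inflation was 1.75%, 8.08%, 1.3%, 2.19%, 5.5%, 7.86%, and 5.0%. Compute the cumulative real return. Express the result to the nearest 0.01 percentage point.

-22.95%

Cumulative inflation factor: 1.0175 × 1.0808 × 1.013 × 1.0219 × 1.055 × 1.0786 × 1.050 ≈ 1.36019.
Nominal growth factor: 1.04800. Real growth factor = 1.04800 / 1.36019 ≈ 0.77048.
Total real return ≈ -22.9520%.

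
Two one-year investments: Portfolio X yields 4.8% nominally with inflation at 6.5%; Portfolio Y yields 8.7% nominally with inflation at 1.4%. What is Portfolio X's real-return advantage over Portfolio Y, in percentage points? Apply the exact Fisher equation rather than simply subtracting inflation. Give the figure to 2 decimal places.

Portfolio X real return: 1.048/1.065 − 1 = -1.596%.
Portfolio Y real return: 1.087/1.014 − 1 = 7.199%.
Difference: -1.596 − 7.199 = -8.795 pp.

-8.80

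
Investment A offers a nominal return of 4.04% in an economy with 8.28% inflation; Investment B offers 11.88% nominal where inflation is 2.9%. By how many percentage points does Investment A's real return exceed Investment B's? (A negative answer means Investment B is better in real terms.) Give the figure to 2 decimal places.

Investment A real return: 1.0404/1.0828 − 1 = -3.916%.
Investment B real return: 1.1188/1.029 − 1 = 8.727%.
Difference: -3.916 − 8.727 = -12.643 pp.

-12.64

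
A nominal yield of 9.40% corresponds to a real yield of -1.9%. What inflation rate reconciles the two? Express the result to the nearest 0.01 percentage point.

From (1+r_nom) = (1+r_real)(1+π), we get 1+π = (1 + 9.40%)/(1 − 1.9%) = 1.0940/0.981 ≈ 1.11519.
So π ≈ 11.5189%.

11.52%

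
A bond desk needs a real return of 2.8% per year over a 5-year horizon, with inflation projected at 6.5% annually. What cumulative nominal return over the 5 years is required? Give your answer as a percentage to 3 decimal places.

57.295%

Required annual nominal rate: (1+2.8%)(1+6.5%) − 1 = 9.482%.
Cumulative over 5 years: (1 + 0.09482)^5 − 1 ≈ 0.57295.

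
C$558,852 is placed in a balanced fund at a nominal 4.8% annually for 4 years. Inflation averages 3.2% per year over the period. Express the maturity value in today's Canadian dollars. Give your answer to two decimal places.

Nominal value at maturity: C$558,852 × (1 + 4.8%)^4 ≈ C$674,127.34.
Price-level factor over 4 years: (1 + 3.2%)^4 ≈ 1.1342761206.
The maturity value deflated by that factor is the answer in today's purchasing power.

C$594,323.84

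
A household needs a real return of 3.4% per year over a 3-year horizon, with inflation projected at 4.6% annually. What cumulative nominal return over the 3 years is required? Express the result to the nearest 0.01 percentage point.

26.52%

Required annual nominal rate: (1+3.4%)(1+4.6%) − 1 = 8.1564%.
Cumulative over 3 years: (1 + 0.081564)^3 − 1 ≈ 0.26519.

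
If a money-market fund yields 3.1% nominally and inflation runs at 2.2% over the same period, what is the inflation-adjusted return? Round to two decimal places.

0.88%

Real return via the Fisher equation: (1 + 3.1%)/(1 + 2.2%) − 1 = 1.031/1.022 − 1 ≈ 0.00881.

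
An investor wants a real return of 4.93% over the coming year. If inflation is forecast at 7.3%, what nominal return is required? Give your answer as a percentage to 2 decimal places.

By the Fisher equation, 1 + r_nom = (1 + 4.93%)(1 + 7.3%) = 1.0493 × 1.073 = 1.1258989.
So r_nom = 12.58989%.

12.59%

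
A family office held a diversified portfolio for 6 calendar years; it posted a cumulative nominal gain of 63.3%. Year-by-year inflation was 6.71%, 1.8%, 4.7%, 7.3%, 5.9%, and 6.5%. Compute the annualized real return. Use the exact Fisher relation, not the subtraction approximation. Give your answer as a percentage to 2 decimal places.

2.89%

Cumulative inflation factor: 1.0671 × 1.018 × 1.047 × 1.073 × 1.059 × 1.065 ≈ 1.37640.
Nominal growth factor: 1.63300. Real growth factor = 1.63300 / 1.37640 ≈ 1.18643.
Annualized: 1.18643^(1/6) − 1 ≈ 0.02890.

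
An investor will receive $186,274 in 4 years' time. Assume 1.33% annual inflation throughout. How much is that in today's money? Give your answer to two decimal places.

Price-level factor over 4 years: (1 + 1.33%)^4 ≈ 1.0542707818.
Purchasing power today: $186,274 divided by that factor.

$176,685.16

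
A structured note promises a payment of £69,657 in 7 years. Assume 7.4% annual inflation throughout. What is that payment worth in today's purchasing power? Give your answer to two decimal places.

Price-level factor over 7 years: (1 + 7.4%)^7 ≈ 1.6482761309.
Purchasing power today: £69,657 divided by that factor.

£42,260.52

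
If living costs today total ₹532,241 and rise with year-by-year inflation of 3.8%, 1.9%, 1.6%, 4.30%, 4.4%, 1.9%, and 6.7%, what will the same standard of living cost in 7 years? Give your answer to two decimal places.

Cumulative price-level factor: 1.038 × 1.019 × 1.016 × 1.0430 × 1.044 × 1.019 × 1.067 ≈ 1.2722974478.
Multiplying ₹532,241 by the price-level factor gives the future nominal sum.

₹677,168.87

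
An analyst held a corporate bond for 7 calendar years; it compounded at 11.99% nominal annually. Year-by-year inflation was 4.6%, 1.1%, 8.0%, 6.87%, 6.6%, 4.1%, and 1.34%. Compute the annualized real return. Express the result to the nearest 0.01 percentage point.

Cumulative inflation factor: 1.046 × 1.011 × 1.080 × 1.0687 × 1.066 × 1.041 × 1.0134 ≈ 1.37262.
Nominal growth factor: 2.20930. Real growth factor = 2.20930 / 1.37262 ≈ 1.60955.
Annualized: 1.60955^(1/7) − 1 ≈ 0.07036.

7.04%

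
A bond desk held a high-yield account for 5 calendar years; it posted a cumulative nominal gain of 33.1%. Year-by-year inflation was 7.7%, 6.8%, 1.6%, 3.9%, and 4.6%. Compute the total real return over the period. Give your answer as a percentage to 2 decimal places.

Cumulative inflation factor: 1.077 × 1.068 × 1.016 × 1.039 × 1.046 ≈ 1.27007.
Nominal growth factor: 1.33100. Real growth factor = 1.33100 / 1.27007 ≈ 1.04797.
Total real return ≈ 4.7973%.

4.80%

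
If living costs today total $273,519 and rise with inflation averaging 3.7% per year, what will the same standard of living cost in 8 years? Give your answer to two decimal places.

Cumulative price-level factor: (1+3.7%)^8 ≈ 1.3373037151.
Multiplying $273,519 by the price-level factor gives the future nominal sum.

$365,777.97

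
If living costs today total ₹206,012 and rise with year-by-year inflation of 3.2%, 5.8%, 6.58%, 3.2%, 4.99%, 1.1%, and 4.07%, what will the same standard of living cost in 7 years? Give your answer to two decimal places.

Cumulative price-level factor: 1.032 × 1.058 × 1.0658 × 1.032 × 1.0499 × 1.011 × 1.0407 ≈ 1.3266165900.
The nominal amount required is ₹206,012 scaled up by that factor.

₹273,298.94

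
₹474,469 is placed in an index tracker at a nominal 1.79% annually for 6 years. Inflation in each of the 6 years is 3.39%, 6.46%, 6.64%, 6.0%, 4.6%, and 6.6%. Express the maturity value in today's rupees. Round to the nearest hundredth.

Nominal value at maturity: ₹474,469 × (1 + 1.79%)^6 ≈ ₹527,762.50.
Price-level factor over 6 years: 1.0339 × 1.0646 × 1.0664 × 1.060 × 1.046 × 1.066 ≈ 1.3873303526.
The maturity value deflated by that factor is the answer in today's purchasing power.

₹380,415.88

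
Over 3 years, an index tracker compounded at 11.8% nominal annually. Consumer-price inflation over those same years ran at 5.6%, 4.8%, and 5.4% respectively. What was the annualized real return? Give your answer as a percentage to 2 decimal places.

Cumulative inflation factor: 1.056 × 1.048 × 1.054 ≈ 1.16645.
Nominal growth factor: 1.39742. Real growth factor = 1.39742 / 1.16645 ≈ 1.19801.
Annualized: 1.19801^(1/3) − 1 ≈ 0.06207.

6.21%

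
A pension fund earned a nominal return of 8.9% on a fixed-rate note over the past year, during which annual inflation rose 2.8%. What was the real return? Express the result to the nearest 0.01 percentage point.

Real return via the Fisher equation: (1 + 8.9%)/(1 + 2.8%) − 1 = 1.089/1.028 − 1 ≈ 0.05934.

5.93%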